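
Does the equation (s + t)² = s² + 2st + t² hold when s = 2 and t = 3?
Substituting s = 2, t = 3:

LHS = (2 + 3)² = 25
RHS = 2² + 2·2·3 + 3² = 25

LHS = RHS, so the equation holds at this point.

Answer: Holds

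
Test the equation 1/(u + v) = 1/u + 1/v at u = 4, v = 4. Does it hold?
Fails

Substituting u = 4, v = 4:

LHS = 1/(4 + 4) = 1/8
RHS = 1/4 + 1/4 = 1/2

LHS ≠ RHS, so the equation does not hold at this point.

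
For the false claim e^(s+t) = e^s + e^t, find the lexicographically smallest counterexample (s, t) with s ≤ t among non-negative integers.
Substituting (0, 0) into the claim:
LHS = e^(0+0) = 1
RHS = e^0 + e^0 = 2

Since LHS ≠ RHS, this pair disproves the claim, and no lexicographically smaller pair (s ≤ t, non-negative integers) does.

For instance (4, 5) is also a counterexample (LHS = e^9 ≈ 8103, RHS = e^4 + e^5 ≈ 203), but it's lexicographically larger.

Answer: (s, t) = (0, 0)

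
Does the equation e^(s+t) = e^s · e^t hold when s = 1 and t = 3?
Holds

Substituting s = 1, t = 3:

LHS = e^(1+3) = e^4 ≈ 54.6
RHS = e^1 · e^3 = e^4 ≈ 54.6

LHS = RHS, so the equation holds at this point.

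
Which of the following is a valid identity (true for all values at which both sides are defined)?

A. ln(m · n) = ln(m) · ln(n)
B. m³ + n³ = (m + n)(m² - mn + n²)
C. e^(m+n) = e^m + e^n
B

A: fails at (3, 4) — LHS = ln(12) ≈ 2.485, RHS = ln(3)·ln(4) ≈ 1.523.
B: holds — e.g. at (4, 6), both sides equal 280.
C: fails at (2, 5) — LHS = e^7 ≈ 1097, RHS = e^2 + e^5 ≈ 155.8.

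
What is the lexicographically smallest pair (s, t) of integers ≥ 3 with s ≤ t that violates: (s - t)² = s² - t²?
(s, t) = (3, 4)

Substituting (3, 4) into the claim:
LHS = (3 - 4)² = 1
RHS = 3² - 4² = -7

Since LHS ≠ RHS, this pair disproves the claim, and no lexicographically smaller pair (s ≤ t, integers ≥ 3) does.

For instance (5, 8) is also a counterexample (LHS = 9, RHS = -39), but it's lexicographically larger.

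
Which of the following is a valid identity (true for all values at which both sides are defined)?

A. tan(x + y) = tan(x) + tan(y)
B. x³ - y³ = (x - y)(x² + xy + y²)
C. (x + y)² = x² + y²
A: fails at (2, 3) — LHS = tan(5) ≈ -3.381, RHS = tan(2) + tan(3) ≈ -2.328.
B: holds — e.g. at (2, 7), both sides equal -335.
C: fails at (1, 1) — LHS = 4, RHS = 2.

Answer: B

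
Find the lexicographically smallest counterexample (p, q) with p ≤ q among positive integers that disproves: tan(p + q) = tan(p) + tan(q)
(p, q) = (1, 1)

Substituting (1, 1) into the claim:
LHS = tan(1 + 1) = tan(2) ≈ -2.185
RHS = tan(1) + tan(1) = 2·tan(1) ≈ 3.115

Since LHS ≠ RHS, this pair disproves the claim, and no lexicographically smaller pair (p ≤ q, positive integers) does.

For instance (5, 8) is also a counterexample (LHS = tan(13) ≈ 0.463, RHS = tan(8) + tan(5) ≈ -10.18), but it's lexicographically larger.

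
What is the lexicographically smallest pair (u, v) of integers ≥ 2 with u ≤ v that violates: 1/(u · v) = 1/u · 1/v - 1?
(u, v) = (2, 2)

Substituting (2, 2) into the claim:
LHS = 1/(2 · 2) = 1/4
RHS = 1/2 · 1/2 - 1 = -3/4

Since LHS ≠ RHS, this pair disproves the claim, and no lexicographically smaller pair (u ≤ v, integers ≥ 2) does.

For instance (2, 4) is also a counterexample (LHS = 1/8, RHS = -7/8), but it's lexicographically larger.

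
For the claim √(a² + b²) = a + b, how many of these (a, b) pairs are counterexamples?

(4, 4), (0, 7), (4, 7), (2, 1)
Testing each pair:
(4, 4): LHS = 4·√(2) ≈ 5.657, RHS = 8 → counterexample
(0, 7): LHS = 7, RHS = 7 → satisfies claim
(4, 7): LHS = √(65) ≈ 8.062, RHS = 11 → counterexample
(2, 1): LHS = √(5) ≈ 2.236, RHS = 3 → counterexample

That makes 3 counterexamples.

Answer: 3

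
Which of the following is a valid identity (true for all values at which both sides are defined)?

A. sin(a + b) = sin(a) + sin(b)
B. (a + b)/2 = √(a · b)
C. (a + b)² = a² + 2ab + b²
A: fails at (2, 7) — LHS = sin(9) ≈ 0.4121, RHS = sin(7) + sin(2) ≈ 1.566.
B: fails at (1, 2) — LHS = 3/2, RHS = √(2) ≈ 1.414.
C: holds — e.g. at (3, 4), both sides equal 49.

Answer: C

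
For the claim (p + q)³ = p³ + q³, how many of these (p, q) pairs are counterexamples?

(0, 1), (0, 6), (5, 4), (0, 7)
Testing each pair:
(0, 1): LHS = 1, RHS = 1 → satisfies claim
(0, 6): LHS = 216, RHS = 216 → satisfies claim
(5, 4): LHS = 729, RHS = 189 → counterexample
(0, 7): LHS = 343, RHS = 343 → satisfies claim

That makes 1 counterexample.

Answer: 1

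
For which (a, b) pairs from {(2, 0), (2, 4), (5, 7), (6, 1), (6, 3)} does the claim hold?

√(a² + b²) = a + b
Testing each pair:
(2, 0): LHS = 2, RHS = 2 → holds
(2, 4): LHS = 2·√(5) ≈ 4.472, RHS = 6 → fails
(5, 7): LHS = √(74) ≈ 8.602, RHS = 12 → fails
(6, 1): LHS = √(37) ≈ 6.083, RHS = 7 → fails
(6, 3): LHS = 3·√(5) ≈ 6.708, RHS = 9 → fails

1 of 5 pairs satisfies the claim.

Answer: (2, 0)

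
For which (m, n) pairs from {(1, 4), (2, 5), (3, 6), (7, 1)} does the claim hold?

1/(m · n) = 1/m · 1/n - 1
None

Testing each pair:
(1, 4): LHS = 1/4, RHS = -3/4 → fails
(2, 5): LHS = 1/10, RHS = -9/10 → fails
(3, 6): LHS = 1/18, RHS = -17/18 → fails
(7, 1): LHS = 1/7, RHS = -6/7 → fails

No pair satisfies the claim.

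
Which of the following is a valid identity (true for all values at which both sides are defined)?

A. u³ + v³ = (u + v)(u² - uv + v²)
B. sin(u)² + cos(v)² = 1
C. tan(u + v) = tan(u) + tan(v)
A: holds — e.g. at (3, 5), both sides equal 152.
B: fails at (1, 3) — LHS = sin(1)² + cos(3)² ≈ 1.688, RHS = 1.
C: fails at (3, 7) — LHS = tan(10) ≈ 0.6484, RHS = tan(3) + tan(7) ≈ 0.7289.

Answer: A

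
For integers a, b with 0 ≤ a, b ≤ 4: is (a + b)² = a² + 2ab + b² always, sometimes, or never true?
Always true

The identity holds for every pair in the range. For instance at (a, b) = (0, 1): both sides equal 1.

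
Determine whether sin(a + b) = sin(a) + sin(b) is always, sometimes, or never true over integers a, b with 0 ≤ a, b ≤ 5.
Sometimes true

It holds at (a, b) = (0, 3) (both sides equal sin(3) ≈ 0.1411), but fails at (a, b) = (5, 2) (LHS = sin(7) ≈ 0.657, RHS = sin(5) + sin(2) ≈ -0.04963).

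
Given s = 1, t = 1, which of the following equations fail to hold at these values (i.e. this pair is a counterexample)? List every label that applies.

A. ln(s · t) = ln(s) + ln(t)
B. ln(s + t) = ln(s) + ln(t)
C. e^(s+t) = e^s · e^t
B

Evaluating each claim at the given values:
A. LHS = 0, RHS = 0 → holds here (LHS = RHS)
B. LHS = ln(2) ≈ 0.6931, RHS = 0 → fails here (LHS ≠ RHS)
C. LHS = e^2 ≈ 7.389, RHS = e^2 ≈ 7.389 → holds here (LHS = RHS)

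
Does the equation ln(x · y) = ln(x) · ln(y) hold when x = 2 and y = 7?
Substituting x = 2, y = 7:

LHS = ln(2 · 7) = ln(14) ≈ 2.639
RHS = ln(2) · ln(7) ≈ 1.349

LHS ≠ RHS, so the equation does not hold at this point.

Answer: Fails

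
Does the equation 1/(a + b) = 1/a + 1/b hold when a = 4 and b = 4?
Fails

Substituting a = 4, b = 4:

LHS = 1/(4 + 4) = 1/8
RHS = 1/4 + 1/4 = 1/2

LHS ≠ RHS, so the equation does not hold at this point.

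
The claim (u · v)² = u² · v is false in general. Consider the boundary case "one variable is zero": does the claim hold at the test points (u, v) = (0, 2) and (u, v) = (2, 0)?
Yes, holds at both test points

At (0, 2): LHS = 0, RHS = 0 → equal
At (2, 0): LHS = 0, RHS = 0 → equal

So the claim does hold at both of these boundary points, even though it is not an identity.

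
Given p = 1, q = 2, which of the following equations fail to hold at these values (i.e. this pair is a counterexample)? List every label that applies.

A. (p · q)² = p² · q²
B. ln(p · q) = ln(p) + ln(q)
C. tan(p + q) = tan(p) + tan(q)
C

Evaluating each claim at the given values:
A. LHS = 4, RHS = 4 → holds here (LHS = RHS)
B. LHS = ln(2) ≈ 0.6931, RHS = ln(2) ≈ 0.6931 → holds here (LHS = RHS)
C. LHS = tan(3) ≈ -0.1425, RHS = tan(2) + tan(1) ≈ -0.6276 → fails here (LHS ≠ RHS)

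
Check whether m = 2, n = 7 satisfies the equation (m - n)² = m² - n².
Fails

Substituting m = 2, n = 7:

LHS = (2 - 7)² = 25
RHS = 2² - 7² = -45

LHS ≠ RHS, so the equation does not hold at this point.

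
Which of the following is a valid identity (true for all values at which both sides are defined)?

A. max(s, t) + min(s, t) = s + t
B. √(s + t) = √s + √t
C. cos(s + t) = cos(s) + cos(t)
A: holds — e.g. at (0, 1), both sides equal 1.
B: fails at (2, 3) — LHS = √(5) ≈ 2.236, RHS = √(2) + √(3) ≈ 3.146.
C: fails at (5, 5) — LHS = cos(10) ≈ -0.8391, RHS = 2·cos(5) ≈ 0.5673.

Answer: A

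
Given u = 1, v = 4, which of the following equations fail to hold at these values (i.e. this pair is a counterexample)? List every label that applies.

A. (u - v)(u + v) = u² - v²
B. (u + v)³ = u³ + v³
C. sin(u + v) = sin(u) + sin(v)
B, C

Evaluating each claim at the given values:
A. LHS = -15, RHS = -15 → holds here (LHS = RHS)
B. LHS = 125, RHS = 65 → fails here (LHS ≠ RHS)
C. LHS = sin(5) ≈ -0.9589, RHS = sin(4) + sin(1) ≈ 0.08467 → fails here (LHS ≠ RHS)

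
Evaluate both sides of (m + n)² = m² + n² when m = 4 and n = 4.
LHS = (4 + 4)² = 64
RHS = 4² + 4² = 32

LHS ≠ RHS, so the equation does not hold here.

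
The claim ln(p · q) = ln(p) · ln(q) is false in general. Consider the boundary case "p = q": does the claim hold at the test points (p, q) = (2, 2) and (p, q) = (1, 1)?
At (2, 2): LHS = ln(4) ≈ 1.386 ≠ RHS = ln(2)² ≈ 0.4805
At (1, 1): LHS = 0, RHS = 0 → equal

Answer: Only at (1, 1)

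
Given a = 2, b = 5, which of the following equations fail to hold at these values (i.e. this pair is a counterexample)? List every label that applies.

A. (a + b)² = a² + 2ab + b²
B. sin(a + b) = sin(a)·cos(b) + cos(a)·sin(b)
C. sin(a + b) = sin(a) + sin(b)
C

Evaluating each claim at the given values:
A. LHS = 49, RHS = 49 → holds here (LHS = RHS)
B. LHS = sin(7) ≈ 0.657, RHS = sin(2)·cos(5) + sin(5)·cos(2) ≈ 0.657 → holds here (LHS = RHS)
C. LHS = sin(7) ≈ 0.657, RHS = sin(5) + sin(2) ≈ -0.04963 → fails here (LHS ≠ RHS)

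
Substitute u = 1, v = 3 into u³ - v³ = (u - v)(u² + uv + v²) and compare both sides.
LHS = 1³ - 3³ = -26
RHS = (1 - 3)(1² + 1·3 + 3²) = -26

LHS = RHS: the two sides agree.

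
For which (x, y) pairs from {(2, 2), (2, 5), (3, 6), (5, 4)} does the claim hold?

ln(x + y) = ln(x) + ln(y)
(2, 2)

Testing each pair:
(2, 2): LHS = ln(4) ≈ 1.386, RHS = 2·ln(2) ≈ 1.386 → holds
(2, 5): LHS = ln(7) ≈ 1.946, RHS = ln(2) + ln(5) ≈ 2.303 → fails
(3, 6): LHS = ln(9) ≈ 2.197, RHS = ln(3) + ln(6) ≈ 2.89 → fails
(5, 4): LHS = ln(9) ≈ 2.197, RHS = ln(4) + ln(5) ≈ 2.996 → fails

1 of 4 pairs satisfies the claim.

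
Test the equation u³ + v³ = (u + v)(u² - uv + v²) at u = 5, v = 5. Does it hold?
Substituting u = 5, v = 5:

LHS = 5³ + 5³ = 250
RHS = (5 + 5)(5² - 5·5 + 5²) = 250

LHS = RHS, so the equation holds at this point.

Answer: Holds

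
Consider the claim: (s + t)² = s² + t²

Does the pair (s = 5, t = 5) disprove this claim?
Yes

Substituting s = 5, t = 5:
LHS = (5 + 5)² = 100
RHS = 5² + 5² = 50

Since LHS ≠ RHS, this pair disproves the claim.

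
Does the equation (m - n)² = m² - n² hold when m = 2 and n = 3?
Substituting m = 2, n = 3:

LHS = (2 - 3)² = 1
RHS = 2² - 3² = -5

LHS ≠ RHS, so the equation does not hold at this point.

Answer: Fails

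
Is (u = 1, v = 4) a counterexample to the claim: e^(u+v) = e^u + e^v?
Substituting u = 1, v = 4:
LHS = e^(1+4) = e^5 ≈ 148.4
RHS = e^1 + e^4 = e + e^4 ≈ 57.32

Since LHS ≠ RHS, this pair disproves the claim.

Answer: Yes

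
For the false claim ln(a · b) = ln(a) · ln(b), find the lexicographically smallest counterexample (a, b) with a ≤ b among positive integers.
(a, b) = (1, 2)

Substituting (1, 2) into the claim:
LHS = ln(1 · 2) = ln(2) ≈ 0.6931
RHS = ln(1) · ln(2) = 0

Since LHS ≠ RHS, this pair disproves the claim, and no lexicographically smaller pair (a ≤ b, positive integers) does.

For instance (4, 7) is also a counterexample (LHS = ln(28) ≈ 3.332, RHS = ln(4)·ln(7) ≈ 2.698), but it's lexicographically larger.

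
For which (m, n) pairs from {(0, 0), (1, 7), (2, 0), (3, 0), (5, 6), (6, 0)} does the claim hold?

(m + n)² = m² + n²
Testing each pair:
(0, 0): LHS = 0, RHS = 0 → holds
(1, 7): LHS = 64, RHS = 50 → fails
(2, 0): LHS = 4, RHS = 4 → holds
(3, 0): LHS = 9, RHS = 9 → holds
(5, 6): LHS = 121, RHS = 61 → fails
(6, 0): LHS = 36, RHS = 36 → holds

4 of 6 pairs satisfy the claim.

Answer: (0, 0), (2, 0), (3, 0), (6, 0)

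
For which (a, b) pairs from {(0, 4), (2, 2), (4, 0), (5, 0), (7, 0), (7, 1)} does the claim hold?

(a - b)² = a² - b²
Testing each pair:
(0, 4): LHS = 16, RHS = -16 → fails
(2, 2): LHS = 0, RHS = 0 → holds
(4, 0): LHS = 16, RHS = 16 → holds
(5, 0): LHS = 25, RHS = 25 → holds
(7, 0): LHS = 49, RHS = 49 → holds
(7, 1): LHS = 36, RHS = 48 → fails

4 of 6 pairs satisfy the claim.

Answer: (2, 2), (4, 0), (5, 0), (7, 0)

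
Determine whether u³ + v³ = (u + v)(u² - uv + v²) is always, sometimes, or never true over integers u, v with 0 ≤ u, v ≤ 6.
Always true

The identity holds for every pair in the range. For instance at (u, v) = (4, 4): both sides equal 128.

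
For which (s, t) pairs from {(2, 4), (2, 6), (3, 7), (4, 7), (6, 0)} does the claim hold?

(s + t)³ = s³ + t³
(6, 0)

Testing each pair:
(2, 4): LHS = 216, RHS = 72 → fails
(2, 6): LHS = 512, RHS = 224 → fails
(3, 7): LHS = 1000, RHS = 370 → fails
(4, 7): LHS = 1331, RHS = 407 → fails
(6, 0): LHS = 216, RHS = 216 → holds

1 of 5 pairs satisfies the claim.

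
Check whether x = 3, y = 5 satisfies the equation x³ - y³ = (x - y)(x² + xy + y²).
Substituting x = 3, y = 5:

LHS = 3³ - 5³ = -98
RHS = (3 - 5)(3² + 3·5 + 5²) = -98

LHS = RHS, so the equation holds at this point.

Answer: Holds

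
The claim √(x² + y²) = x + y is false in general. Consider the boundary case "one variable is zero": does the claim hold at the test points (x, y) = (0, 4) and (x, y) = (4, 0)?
Yes, holds at both test points

At (0, 4): LHS = 4, RHS = 4 → equal
At (4, 0): LHS = 4, RHS = 4 → equal

So the claim does hold at both of these boundary points, even though it is not an identity.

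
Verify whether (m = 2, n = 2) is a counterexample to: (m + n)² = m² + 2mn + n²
Substituting m = 2, n = 2:
LHS = (2 + 2)² = 16
RHS = 2² + 2·2·2 + 2² = 16

The sides agree, so this pair does not disprove the claim.

Answer: No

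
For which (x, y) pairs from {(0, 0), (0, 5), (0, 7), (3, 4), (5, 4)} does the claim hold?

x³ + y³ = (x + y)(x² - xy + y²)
Testing each pair:
(0, 0): LHS = 0, RHS = 0 → holds
(0, 5): LHS = 125, RHS = 125 → holds
(0, 7): LHS = 343, RHS = 343 → holds
(3, 4): LHS = 91, RHS = 91 → holds
(5, 4): LHS = 189, RHS = 189 → holds

Every pair satisfies the claim.

Answer: All pairs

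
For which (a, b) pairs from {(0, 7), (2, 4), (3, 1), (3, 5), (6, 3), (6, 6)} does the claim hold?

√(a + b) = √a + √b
(0, 7)

Testing each pair:
(0, 7): LHS = √(7) ≈ 2.646, RHS = √(7) ≈ 2.646 → holds
(2, 4): LHS = √(6) ≈ 2.449, RHS = √(2) + 2 ≈ 3.414 → fails
(3, 1): LHS = 2, RHS = 1 + √(3) ≈ 2.732 → fails
(3, 5): LHS = 2·√(2) ≈ 2.828, RHS = √(3) + √(5) ≈ 3.968 → fails
(6, 3): LHS = 3, RHS = √(3) + √(6) ≈ 4.182 → fails
(6, 6): LHS = 2·√(3) ≈ 3.464, RHS = 2·√(6) ≈ 4.899 → fails

1 of 6 pairs satisfies the claim.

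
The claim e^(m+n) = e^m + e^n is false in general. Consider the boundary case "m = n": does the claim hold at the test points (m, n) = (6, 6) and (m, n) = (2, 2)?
At (6, 6): LHS = e^12 ≈ 162754.8 ≠ RHS = 2·e^6 ≈ 806.9
At (2, 2): LHS = e^4 ≈ 54.6 ≠ RHS = 2·e^2 ≈ 14.78

Answer: No, fails at both test points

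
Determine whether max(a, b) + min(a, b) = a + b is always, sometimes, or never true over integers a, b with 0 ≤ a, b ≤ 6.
The identity holds for every pair in the range. For instance at (a, b) = (3, 4): both sides equal 7.

Answer: Always true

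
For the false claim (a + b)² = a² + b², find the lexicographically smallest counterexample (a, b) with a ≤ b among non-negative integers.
(a, b) = (1, 1)

Substituting (1, 1) into the claim:
LHS = (1 + 1)² = 4
RHS = 1² + 1² = 2

Since LHS ≠ RHS, this pair disproves the claim, and no lexicographically smaller pair (a ≤ b, non-negative integers) does.

For instance (2, 3) is also a counterexample (LHS = 25, RHS = 13), but it's lexicographically larger.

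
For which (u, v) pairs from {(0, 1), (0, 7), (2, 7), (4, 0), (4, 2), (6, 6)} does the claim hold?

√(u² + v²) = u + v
(0, 1), (0, 7), (4, 0)

Testing each pair:
(0, 1): LHS = 1, RHS = 1 → holds
(0, 7): LHS = 7, RHS = 7 → holds
(2, 7): LHS = √(53) ≈ 7.28, RHS = 9 → fails
(4, 0): LHS = 4, RHS = 4 → holds
(4, 2): LHS = 2·√(5) ≈ 4.472, RHS = 6 → fails
(6, 6): LHS = 6·√(2) ≈ 8.485, RHS = 12 → fails

3 of 6 pairs satisfy the claim.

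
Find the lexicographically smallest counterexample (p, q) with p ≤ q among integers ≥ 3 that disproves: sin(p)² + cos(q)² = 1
Substituting (3, 4) into the claim:
LHS = sin(3)² + cos(4)² ≈ 0.4472
RHS = 1

Since LHS ≠ RHS, this pair disproves the claim, and no lexicographically smaller pair (p ≤ q, integers ≥ 3) does.

For instance (5, 6) is also a counterexample (LHS = sin(5)² + cos(6)² ≈ 1.841, RHS = 1), but it's lexicographically larger.

Answer: (p, q) = (3, 4)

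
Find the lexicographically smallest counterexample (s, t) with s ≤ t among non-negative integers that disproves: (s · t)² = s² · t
(s, t) = (1, 2)

At (0, 6): both sides equal 0, so it holds there.

Substituting (1, 2) into the claim:
LHS = (1 · 2)² = 4
RHS = 1² · 2 = 2

Since LHS ≠ RHS, this pair disproves the claim, and no lexicographically smaller pair (s ≤ t, non-negative integers) does.

For instance (4, 7) is also a counterexample (LHS = 784, RHS = 112), but it's lexicographically larger.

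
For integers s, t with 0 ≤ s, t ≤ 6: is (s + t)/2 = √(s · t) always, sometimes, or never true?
It holds at (s, t) = (3, 3) (both sides equal 3), but fails at (s, t) = (3, 2) (LHS = 5/2, RHS = √(6) ≈ 2.449).

Answer: Sometimes true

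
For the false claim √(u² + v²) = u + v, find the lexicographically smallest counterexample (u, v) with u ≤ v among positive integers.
(u, v) = (1, 1)

Substituting (1, 1) into the claim:
LHS = √(1² + 1²) = √(2) ≈ 1.414
RHS = 1 + 1 = 2

Since LHS ≠ RHS, this pair disproves the claim, and no lexicographically smaller pair (u ≤ v, positive integers) does.

For instance (5, 6) is also a counterexample (LHS = √(61) ≈ 7.81, RHS = 11), but it's lexicographically larger.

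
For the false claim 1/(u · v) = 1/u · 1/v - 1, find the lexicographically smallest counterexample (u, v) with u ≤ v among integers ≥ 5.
Substituting (5, 5) into the claim:
LHS = 1/(5 · 5) = 1/25
RHS = 1/5 · 1/5 - 1 = -24/25

Since LHS ≠ RHS, this pair disproves the claim, and no lexicographically smaller pair (u ≤ v, integers ≥ 5) does.

For instance (5, 12) is also a counterexample (LHS = 1/60, RHS = -59/60), but it's lexicographically larger.

Answer: (u, v) = (5, 5)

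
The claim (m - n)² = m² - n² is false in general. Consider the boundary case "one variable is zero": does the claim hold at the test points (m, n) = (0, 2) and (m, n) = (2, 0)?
At (0, 2): LHS = 4 ≠ RHS = -4
At (2, 0): LHS = 4, RHS = 4 → equal

Answer: Only at (2, 0)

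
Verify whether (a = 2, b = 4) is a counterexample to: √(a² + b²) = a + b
Substituting a = 2, b = 4:
LHS = √(2² + 4²) = 2·√(5) ≈ 4.472
RHS = 2 + 4 = 6

Since LHS ≠ RHS, this pair disproves the claim.

Answer: Yes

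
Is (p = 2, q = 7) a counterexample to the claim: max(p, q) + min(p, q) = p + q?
No

Substituting p = 2, q = 7:
LHS = max(2, 7) + min(2, 7) = 9
RHS = 2 + 7 = 9

The sides agree, so this pair does not disprove the claim.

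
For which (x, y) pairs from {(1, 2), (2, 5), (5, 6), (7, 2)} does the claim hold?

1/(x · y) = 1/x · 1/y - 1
None

Testing each pair:
(1, 2): LHS = 1/2, RHS = -1/2 → fails
(2, 5): LHS = 1/10, RHS = -9/10 → fails
(5, 6): LHS = 1/30, RHS = -29/30 → fails
(7, 2): LHS = 1/14, RHS = -13/14 → fails

No pair satisfies the claim.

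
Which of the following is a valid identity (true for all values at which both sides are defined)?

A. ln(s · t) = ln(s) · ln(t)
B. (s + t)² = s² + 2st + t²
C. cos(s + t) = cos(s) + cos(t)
B

A: fails at (4, 4) — LHS = ln(16) ≈ 2.773, RHS = ln(4)² ≈ 1.922.
B: holds — e.g. at (2, 4), both sides equal 36.
C: fails at (5, 5) — LHS = cos(10) ≈ -0.8391, RHS = 2·cos(5) ≈ 0.5673.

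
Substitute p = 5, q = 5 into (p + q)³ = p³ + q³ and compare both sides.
LHS = (5 + 5)³ = 1000
RHS = 5³ + 5³ = 250

LHS ≠ RHS, so the equation does not hold here.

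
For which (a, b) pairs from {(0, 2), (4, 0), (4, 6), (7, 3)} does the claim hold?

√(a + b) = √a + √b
(0, 2), (4, 0)

Testing each pair:
(0, 2): LHS = √(2) ≈ 1.414, RHS = √(2) ≈ 1.414 → holds
(4, 0): LHS = 2, RHS = 2 → holds
(4, 6): LHS = √(10) ≈ 3.162, RHS = 2 + √(6) ≈ 4.449 → fails
(7, 3): LHS = √(10) ≈ 3.162, RHS = √(3) + √(7) ≈ 4.378 → fails

2 of 4 pairs satisfy the claim.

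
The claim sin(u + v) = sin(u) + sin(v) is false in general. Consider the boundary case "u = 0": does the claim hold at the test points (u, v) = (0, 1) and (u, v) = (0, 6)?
At (0, 1): LHS = sin(1) ≈ 0.8415, RHS = sin(1) ≈ 0.8415 → equal
At (0, 6): LHS = sin(6) ≈ -0.2794, RHS = sin(6) ≈ -0.2794 → equal

So the claim does hold at both of these boundary points, even though it is not an identity.

Answer: Yes, holds at both test points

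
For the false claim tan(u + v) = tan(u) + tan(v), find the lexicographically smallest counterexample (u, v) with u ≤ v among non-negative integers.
At (0, 3): both sides equal tan(3) ≈ -0.1425, so it holds there.

Substituting (1, 1) into the claim:
LHS = tan(1 + 1) = tan(2) ≈ -2.185
RHS = tan(1) + tan(1) = 2·tan(1) ≈ 3.115

Since LHS ≠ RHS, this pair disproves the claim, and no lexicographically smaller pair (u ≤ v, non-negative integers) does.

For instance (6, 6) is also a counterexample (LHS = tan(12) ≈ -0.6359, RHS = 2·tan(6) ≈ -0.582), but it's lexicographically larger.

Answer: (u, v) = (1, 1)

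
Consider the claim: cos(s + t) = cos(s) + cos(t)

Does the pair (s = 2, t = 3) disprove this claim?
Yes

Substituting s = 2, t = 3:
LHS = cos(2 + 3) = cos(5) ≈ 0.2837
RHS = cos(2) + cos(3) ≈ -1.406

Since LHS ≠ RHS, this pair disproves the claim.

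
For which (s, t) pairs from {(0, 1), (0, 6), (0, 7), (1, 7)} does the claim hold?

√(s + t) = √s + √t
Testing each pair:
(0, 1): LHS = 1, RHS = 1 → holds
(0, 6): LHS = √(6) ≈ 2.449, RHS = √(6) ≈ 2.449 → holds
(0, 7): LHS = √(7) ≈ 2.646, RHS = √(7) ≈ 2.646 → holds
(1, 7): LHS = 2·√(2) ≈ 2.828, RHS = 1 + √(7) ≈ 3.646 → fails

3 of 4 pairs satisfy the claim.

Answer: (0, 1), (0, 6), (0, 7)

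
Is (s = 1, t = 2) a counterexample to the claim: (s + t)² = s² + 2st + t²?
No

Substituting s = 1, t = 2:
LHS = (1 + 2)² = 9
RHS = 1² + 2·1·2 + 2² = 9

The sides agree, so this pair does not disprove the claim.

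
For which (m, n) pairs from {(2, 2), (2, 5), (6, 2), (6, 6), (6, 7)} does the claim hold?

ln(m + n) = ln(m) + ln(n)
Testing each pair:
(2, 2): LHS = ln(4) ≈ 1.386, RHS = 2·ln(2) ≈ 1.386 → holds
(2, 5): LHS = ln(7) ≈ 1.946, RHS = ln(2) + ln(5) ≈ 2.303 → fails
(6, 2): LHS = ln(8) ≈ 2.079, RHS = ln(2) + ln(6) ≈ 2.485 → fails
(6, 6): LHS = ln(12) ≈ 2.485, RHS = 2·ln(6) ≈ 3.584 → fails
(6, 7): LHS = ln(13) ≈ 2.565, RHS = ln(6) + ln(7) ≈ 3.738 → fails

1 of 5 pairs satisfies the claim.

Answer: (2, 2)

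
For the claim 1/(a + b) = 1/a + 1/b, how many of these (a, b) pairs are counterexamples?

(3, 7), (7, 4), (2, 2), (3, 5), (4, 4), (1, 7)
6

Testing each pair:
(3, 7): LHS = 1/10, RHS = 10/21 → counterexample
(7, 4): LHS = 1/11, RHS = 11/28 → counterexample
(2, 2): LHS = 1/4, RHS = 1 → counterexample
(3, 5): LHS = 1/8, RHS = 8/15 → counterexample
(4, 4): LHS = 1/8, RHS = 1/2 → counterexample
(1, 7): LHS = 1/8, RHS = 8/7 → counterexample

That makes 6 counterexamples.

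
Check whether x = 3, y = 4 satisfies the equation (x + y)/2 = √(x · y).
Fails

Substituting x = 3, y = 4:

LHS = (3 + 4)/2 = 7/2
RHS = √(3 · 4) = 2·√(3) ≈ 3.464

LHS ≠ RHS, so the equation does not hold at this point.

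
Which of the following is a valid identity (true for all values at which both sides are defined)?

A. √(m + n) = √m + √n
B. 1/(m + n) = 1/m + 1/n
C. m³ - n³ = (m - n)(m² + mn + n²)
A: fails at (2, 3) — LHS = √(5) ≈ 2.236, RHS = √(2) + √(3) ≈ 3.146.
B: fails at (1, 4) — LHS = 1/5, RHS = 5/4.
C: holds — e.g. at (1, 4), both sides equal -63.

Answer: C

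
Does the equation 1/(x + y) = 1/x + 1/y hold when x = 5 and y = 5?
Substituting x = 5, y = 5:

LHS = 1/(5 + 5) = 1/10
RHS = 1/5 + 1/5 = 2/5

LHS ≠ RHS, so the equation does not hold at this point.

Answer: Fails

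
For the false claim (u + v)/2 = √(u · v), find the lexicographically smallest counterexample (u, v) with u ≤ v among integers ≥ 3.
At (3, 3): both sides equal 3, so it holds there.

Substituting (3, 4) into the claim:
LHS = (3 + 4)/2 = 7/2
RHS = √(3 · 4) = 2·√(3) ≈ 3.464

Since LHS ≠ RHS, this pair disproves the claim, and no lexicographically smaller pair (u ≤ v, integers ≥ 3) does.

For instance (9, 10) is also a counterexample (LHS = 19/2, RHS = 3·√(10) ≈ 9.487), but it's lexicographically larger.

Answer: (u, v) = (3, 4)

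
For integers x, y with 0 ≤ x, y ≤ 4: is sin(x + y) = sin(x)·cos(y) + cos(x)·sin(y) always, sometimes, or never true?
Always true

The identity holds for every pair in the range. For instance at (x, y) = (2, 3): both sides equal sin(5) ≈ -0.9589.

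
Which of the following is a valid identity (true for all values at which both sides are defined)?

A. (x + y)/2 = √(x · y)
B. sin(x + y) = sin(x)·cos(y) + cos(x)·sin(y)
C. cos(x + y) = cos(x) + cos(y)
B

A: fails at (2, 3) — LHS = 5/2, RHS = √(6) ≈ 2.449.
B: holds — e.g. at (5, 5), both sides equal sin(10) ≈ -0.544.
C: fails at (0, 1) — LHS = cos(1) ≈ 0.5403, RHS = cos(1) + 1 ≈ 1.54.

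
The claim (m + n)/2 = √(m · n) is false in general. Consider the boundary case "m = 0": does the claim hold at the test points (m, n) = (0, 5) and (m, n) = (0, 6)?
No, fails at both test points

At (0, 5): LHS = 5/2 ≠ RHS = 0
At (0, 6): LHS = 3 ≠ RHS = 0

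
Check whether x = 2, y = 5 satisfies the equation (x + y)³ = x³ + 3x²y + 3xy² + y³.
Holds

Substituting x = 2, y = 5:

LHS = (2 + 5)³ = 343
RHS = 2³ + 3·2²·5 + 3·2·5² + 5³ = 343

LHS = RHS, so the equation holds at this point.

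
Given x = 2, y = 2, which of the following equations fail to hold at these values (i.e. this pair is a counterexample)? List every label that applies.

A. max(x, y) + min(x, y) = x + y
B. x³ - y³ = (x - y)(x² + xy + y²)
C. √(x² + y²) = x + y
C

Evaluating each claim at the given values:
A. LHS = 4, RHS = 4 → holds here (LHS = RHS)
B. LHS = 0, RHS = 0 → holds here (LHS = RHS)
C. LHS = 2·√(2) ≈ 2.828, RHS = 4 → fails here (LHS ≠ RHS)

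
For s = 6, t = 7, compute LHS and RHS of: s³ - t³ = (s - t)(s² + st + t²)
LHS = 6³ - 7³ = -127
RHS = (6 - 7)(6² + 6·7 + 7²) = -127

LHS = RHS: the two sides agree.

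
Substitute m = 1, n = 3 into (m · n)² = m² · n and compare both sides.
LHS = (1 · 3)² = 9
RHS = 1² · 3 = 3

LHS ≠ RHS, so the equation does not hold here.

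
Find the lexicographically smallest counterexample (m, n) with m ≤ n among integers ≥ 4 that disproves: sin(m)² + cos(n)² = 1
(m, n) = (4, 5)

Substituting (4, 5) into the claim:
LHS = sin(4)² + cos(5)² ≈ 0.6532
RHS = 1

Since LHS ≠ RHS, this pair disproves the claim, and no lexicographically smaller pair (m ≤ n, integers ≥ 4) does.

For instance (9, 11) is also a counterexample (LHS = cos(11)² + sin(9)² ≈ 0.1699, RHS = 1), but it's lexicographically larger.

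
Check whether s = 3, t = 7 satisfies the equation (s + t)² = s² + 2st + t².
Substituting s = 3, t = 7:

LHS = (3 + 7)² = 100
RHS = 3² + 2·3·7 + 7² = 100

LHS = RHS, so the equation holds at this point.

Answer: Holds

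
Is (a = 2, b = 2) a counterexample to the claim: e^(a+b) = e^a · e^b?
No

Substituting a = 2, b = 2:
LHS = e^(2+2) = e^4 ≈ 54.6
RHS = e^2 · e^2 = e^4 ≈ 54.6

The sides agree, so this pair does not disprove the claim.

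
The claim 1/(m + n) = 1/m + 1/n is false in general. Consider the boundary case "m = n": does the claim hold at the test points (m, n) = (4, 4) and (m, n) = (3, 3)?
No, fails at both test points

At (4, 4): LHS = 1/8 ≠ RHS = 1/2
At (3, 3): LHS = 1/6 ≠ RHS = 2/3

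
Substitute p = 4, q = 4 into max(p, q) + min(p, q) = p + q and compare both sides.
LHS = max(4, 4) + min(4, 4) = 8
RHS = 4 + 4 = 8

LHS = RHS: the two sides agree.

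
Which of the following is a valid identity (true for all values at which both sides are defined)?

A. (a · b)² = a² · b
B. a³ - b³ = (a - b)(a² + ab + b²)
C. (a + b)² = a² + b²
A: fails at (2, 3) — LHS = 36, RHS = 12.
B: holds — e.g. at (3, 7), both sides equal -316.
C: fails at (5, 8) — LHS = 169, RHS = 89.

Answer: B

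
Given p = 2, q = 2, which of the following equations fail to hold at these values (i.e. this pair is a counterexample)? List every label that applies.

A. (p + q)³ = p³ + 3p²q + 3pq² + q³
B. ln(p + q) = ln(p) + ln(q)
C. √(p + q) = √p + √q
Evaluating each claim at the given values:
A. LHS = 64, RHS = 64 → holds here (LHS = RHS)
B. LHS = ln(4) ≈ 1.386, RHS = 2·ln(2) ≈ 1.386 → holds here (LHS = RHS)
C. LHS = 2, RHS = 2·√(2) ≈ 2.828 → fails here (LHS ≠ RHS)

Answer: C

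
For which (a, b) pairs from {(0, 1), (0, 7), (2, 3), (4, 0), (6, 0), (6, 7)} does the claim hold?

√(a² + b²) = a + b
(0, 1), (0, 7), (4, 0), (6, 0)

Testing each pair:
(0, 1): LHS = 1, RHS = 1 → holds
(0, 7): LHS = 7, RHS = 7 → holds
(2, 3): LHS = √(13) ≈ 3.606, RHS = 5 → fails
(4, 0): LHS = 4, RHS = 4 → holds
(6, 0): LHS = 6, RHS = 6 → holds
(6, 7): LHS = √(85) ≈ 9.22, RHS = 13 → fails

4 of 6 pairs satisfy the claim.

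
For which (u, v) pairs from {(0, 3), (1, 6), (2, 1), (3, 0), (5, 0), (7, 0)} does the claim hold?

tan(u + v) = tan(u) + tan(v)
(0, 3), (3, 0), (5, 0), (7, 0)

Testing each pair:
(0, 3): LHS = tan(3) ≈ -0.1425, RHS = tan(3) ≈ -0.1425 → holds
(1, 6): LHS = tan(7) ≈ 0.8714, RHS = tan(6) + tan(1) ≈ 1.266 → fails
(2, 1): LHS = tan(3) ≈ -0.1425, RHS = tan(2) + tan(1) ≈ -0.6276 → fails
(3, 0): LHS = tan(3) ≈ -0.1425, RHS = tan(3) ≈ -0.1425 → holds
(5, 0): LHS = tan(5) ≈ -3.381, RHS = tan(5) ≈ -3.381 → holds
(7, 0): LHS = tan(7) ≈ 0.8714, RHS = tan(7) ≈ 0.8714 → holds

4 of 6 pairs satisfy the claim.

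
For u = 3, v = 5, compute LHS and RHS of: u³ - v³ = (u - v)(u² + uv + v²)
LHS = 3³ - 5³ = -98
RHS = (3 - 5)(3² + 3·5 + 5²) = -98

LHS = RHS: the two sides agree.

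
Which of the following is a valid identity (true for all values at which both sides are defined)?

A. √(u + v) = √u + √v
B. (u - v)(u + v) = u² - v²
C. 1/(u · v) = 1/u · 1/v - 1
B

A: fails at (6, 7) — LHS = √(13) ≈ 3.606, RHS = √(6) + √(7) ≈ 5.095.
B: holds — e.g. at (2, 2), both sides equal 0.
C: fails at (5, 8) — LHS = 1/40, RHS = -39/40.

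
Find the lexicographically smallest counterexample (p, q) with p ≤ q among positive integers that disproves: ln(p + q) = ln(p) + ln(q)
(p, q) = (1, 1)

Substituting (1, 1) into the claim:
LHS = ln(1 + 1) = ln(2) ≈ 0.6931
RHS = ln(1) + ln(1) = 0

Since LHS ≠ RHS, this pair disproves the claim, and no lexicographically smaller pair (p ≤ q, positive integers) does.

For instance (5, 8) is also a counterexample (LHS = ln(13) ≈ 2.565, RHS = ln(5) + ln(8) ≈ 3.689), but it's lexicographically larger.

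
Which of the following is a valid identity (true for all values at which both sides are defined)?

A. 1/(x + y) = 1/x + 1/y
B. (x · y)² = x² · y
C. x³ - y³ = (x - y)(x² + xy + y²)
C

A: fails at (3, 5) — LHS = 1/8, RHS = 8/15.
B: fails at (4, 6) — LHS = 576, RHS = 96.
C: holds — e.g. at (4, 6), both sides equal -152.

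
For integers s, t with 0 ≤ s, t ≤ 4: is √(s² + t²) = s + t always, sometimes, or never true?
Sometimes true

It holds at (s, t) = (2, 0) (both sides equal 2), but fails at (s, t) = (1, 3) (LHS = √(10) ≈ 3.162, RHS = 4).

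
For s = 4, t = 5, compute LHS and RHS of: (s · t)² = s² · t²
LHS = (4 · 5)² = 400
RHS = 4² · 5² = 400

LHS = RHS: the two sides agree.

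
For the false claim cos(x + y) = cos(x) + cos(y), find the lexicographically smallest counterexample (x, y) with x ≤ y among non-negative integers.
(x, y) = (0, 0)

Substituting (0, 0) into the claim:
LHS = cos(0 + 0) = 1
RHS = cos(0) + cos(0) = 2

Since LHS ≠ RHS, this pair disproves the claim, and no lexicographically smaller pair (x ≤ y, non-negative integers) does.

For instance (3, 7) is also a counterexample (LHS = cos(10) ≈ -0.8391, RHS = cos(3) + cos(7) ≈ -0.2361), but it's lexicographically larger.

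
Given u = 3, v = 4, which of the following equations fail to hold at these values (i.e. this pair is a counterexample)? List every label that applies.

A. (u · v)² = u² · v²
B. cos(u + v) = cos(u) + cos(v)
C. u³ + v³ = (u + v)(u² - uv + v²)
Evaluating each claim at the given values:
A. LHS = 144, RHS = 144 → holds here (LHS = RHS)
B. LHS = cos(7) ≈ 0.7539, RHS = cos(3) + cos(4) ≈ -1.644 → fails here (LHS ≠ RHS)
C. LHS = 91, RHS = 91 → holds here (LHS = RHS)

Answer: B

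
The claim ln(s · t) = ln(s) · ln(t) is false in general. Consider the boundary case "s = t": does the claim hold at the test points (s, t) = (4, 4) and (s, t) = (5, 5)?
No, fails at both test points

At (4, 4): LHS = ln(16) ≈ 2.773 ≠ RHS = ln(4)² ≈ 1.922
At (5, 5): LHS = ln(25) ≈ 3.219 ≠ RHS = ln(5)² ≈ 2.59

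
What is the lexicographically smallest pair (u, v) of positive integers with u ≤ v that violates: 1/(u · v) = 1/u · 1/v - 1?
(u, v) = (1, 1)

Substituting (1, 1) into the claim:
LHS = 1/(1 · 1) = 1
RHS = 1/1 · 1/1 - 1 = 0

Since LHS ≠ RHS, this pair disproves the claim, and no lexicographically smaller pair (u ≤ v, positive integers) does.

For instance (2, 5) is also a counterexample (LHS = 1/10, RHS = -9/10), but it's lexicographically larger.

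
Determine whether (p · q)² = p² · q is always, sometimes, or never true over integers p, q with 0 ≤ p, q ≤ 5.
It holds at (p, q) = (0, 3) (both sides equal 0), but fails at (p, q) = (1, 2) (LHS = 4, RHS = 2).

Answer: Sometimes true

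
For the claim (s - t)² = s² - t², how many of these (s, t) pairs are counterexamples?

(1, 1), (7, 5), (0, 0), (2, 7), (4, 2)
3

Testing each pair:
(1, 1): LHS = 0, RHS = 0 → satisfies claim
(7, 5): LHS = 4, RHS = 24 → counterexample
(0, 0): LHS = 0, RHS = 0 → satisfies claim
(2, 7): LHS = 25, RHS = -45 → counterexample
(4, 2): LHS = 4, RHS = 12 → counterexample

That makes 3 counterexamples.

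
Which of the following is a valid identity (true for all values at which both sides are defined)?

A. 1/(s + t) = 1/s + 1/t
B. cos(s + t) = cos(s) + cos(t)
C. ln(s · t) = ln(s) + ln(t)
C

A: fails at (4, 5) — LHS = 1/9, RHS = 9/20.
B: fails at (2, 4) — LHS = cos(6) ≈ 0.9602, RHS = cos(4) + cos(2) ≈ -1.07.
C: holds — e.g. at (6, 7), both sides equal ln(42) ≈ 3.738.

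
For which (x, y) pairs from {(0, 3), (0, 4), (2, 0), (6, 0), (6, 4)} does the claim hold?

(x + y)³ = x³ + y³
(0, 3), (0, 4), (2, 0), (6, 0)

Testing each pair:
(0, 3): LHS = 27, RHS = 27 → holds
(0, 4): LHS = 64, RHS = 64 → holds
(2, 0): LHS = 8, RHS = 8 → holds
(6, 0): LHS = 216, RHS = 216 → holds
(6, 4): LHS = 1000, RHS = 280 → fails

4 of 5 pairs satisfy the claim.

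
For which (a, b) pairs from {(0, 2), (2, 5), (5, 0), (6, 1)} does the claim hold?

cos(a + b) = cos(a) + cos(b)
Testing each pair:
(0, 2): LHS = cos(2) ≈ -0.4161, RHS = cos(2) + 1 ≈ 0.5839 → fails
(2, 5): LHS = cos(7) ≈ 0.7539, RHS = cos(2) + cos(5) ≈ -0.1325 → fails
(5, 0): LHS = cos(5) ≈ 0.2837, RHS = cos(5) + 1 ≈ 1.284 → fails
(6, 1): LHS = cos(7) ≈ 0.7539, RHS = cos(1) + cos(6) ≈ 1.5 → fails

No pair satisfies the claim.

Answer: None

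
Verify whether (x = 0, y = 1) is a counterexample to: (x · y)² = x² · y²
Substituting x = 0, y = 1:
LHS = (0 · 1)² = 0
RHS = 0² · 1² = 0

The sides agree, so this pair does not disprove the claim.

Answer: No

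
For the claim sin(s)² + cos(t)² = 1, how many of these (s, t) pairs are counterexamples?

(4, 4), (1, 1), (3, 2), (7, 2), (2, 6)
Testing each pair:
(4, 4): LHS = cos(4)² + sin(4)² = 1, RHS = 1 → satisfies claim
(1, 1): LHS = cos(1)² + sin(1)² = 1, RHS = 1 → satisfies claim
(3, 2): LHS = sin(3)² + cos(2)² ≈ 0.1931, RHS = 1 → counterexample
(7, 2): LHS = cos(2)² + sin(7)² ≈ 0.6048, RHS = 1 → counterexample
(2, 6): LHS = sin(2)² + cos(6)² ≈ 1.749, RHS = 1 → counterexample

That makes 3 counterexamples.

Answer: 3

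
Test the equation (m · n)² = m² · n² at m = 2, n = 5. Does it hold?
Substituting m = 2, n = 5:

LHS = (2 · 5)² = 100
RHS = 2² · 5² = 100

LHS = RHS, so the equation holds at this point.

Answer: Holds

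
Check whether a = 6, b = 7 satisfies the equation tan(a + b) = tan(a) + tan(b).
Fails

Substituting a = 6, b = 7:

LHS = tan(6 + 7) = tan(13) ≈ 0.463
RHS = tan(6) + tan(7) ≈ 0.5804

LHS ≠ RHS, so the equation does not hold at this point.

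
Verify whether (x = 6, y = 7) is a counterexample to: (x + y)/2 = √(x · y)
Yes

Substituting x = 6, y = 7:
LHS = (6 + 7)/2 = 13/2
RHS = √(6 · 7) = √(42) ≈ 6.481

Since LHS ≠ RHS, this pair disproves the claim.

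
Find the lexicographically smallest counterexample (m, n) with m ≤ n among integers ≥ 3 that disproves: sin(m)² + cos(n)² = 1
Substituting (3, 4) into the claim:
LHS = sin(3)² + cos(4)² ≈ 0.4472
RHS = 1

Since LHS ≠ RHS, this pair disproves the claim, and no lexicographically smaller pair (m ≤ n, integers ≥ 3) does.

For instance (3, 10) is also a counterexample (LHS = sin(3)² + cos(10)² ≈ 0.724, RHS = 1), but it's lexicographically larger.

Answer: (m, n) = (3, 4)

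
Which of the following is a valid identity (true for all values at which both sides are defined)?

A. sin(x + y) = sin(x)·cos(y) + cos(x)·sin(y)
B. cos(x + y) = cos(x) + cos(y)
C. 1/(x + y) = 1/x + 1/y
A: holds — e.g. at (2, 2), both sides equal sin(4) ≈ -0.7568.
B: fails at (6, 7) — LHS = cos(13) ≈ 0.9074, RHS = cos(7) + cos(6) ≈ 1.714.
C: fails at (4, 4) — LHS = 1/8, RHS = 1/2.

Answer: A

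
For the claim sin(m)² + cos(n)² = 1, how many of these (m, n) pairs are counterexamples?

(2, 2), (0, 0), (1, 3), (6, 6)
1

Testing each pair:
(2, 2): LHS = cos(2)² + sin(2)² = 1, RHS = 1 → satisfies claim
(0, 0): LHS = 1, RHS = 1 → satisfies claim
(1, 3): LHS = sin(1)² + cos(3)² ≈ 1.688, RHS = 1 → counterexample
(6, 6): LHS = sin(6)² + cos(6)² = 1, RHS = 1 → satisfies claim

That makes 1 counterexample.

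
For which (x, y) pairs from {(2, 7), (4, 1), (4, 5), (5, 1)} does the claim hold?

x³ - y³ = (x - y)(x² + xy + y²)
Testing each pair:
(2, 7): LHS = -335, RHS = -335 → holds
(4, 1): LHS = 63, RHS = 63 → holds
(4, 5): LHS = -61, RHS = -61 → holds
(5, 1): LHS = 124, RHS = 124 → holds

Every pair satisfies the claim.

Answer: All pairs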